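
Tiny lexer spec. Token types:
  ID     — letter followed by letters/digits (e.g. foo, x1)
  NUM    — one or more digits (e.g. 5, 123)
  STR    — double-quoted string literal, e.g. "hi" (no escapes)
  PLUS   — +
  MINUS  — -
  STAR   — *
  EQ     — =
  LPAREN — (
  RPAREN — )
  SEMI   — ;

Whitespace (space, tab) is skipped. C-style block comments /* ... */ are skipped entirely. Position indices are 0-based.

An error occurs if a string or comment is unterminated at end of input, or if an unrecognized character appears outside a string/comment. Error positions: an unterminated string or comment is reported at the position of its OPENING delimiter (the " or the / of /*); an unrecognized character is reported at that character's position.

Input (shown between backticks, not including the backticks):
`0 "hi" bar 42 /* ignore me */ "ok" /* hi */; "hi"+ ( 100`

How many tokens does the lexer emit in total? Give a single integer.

Answer: 10

Derivation:
pos=0: emit NUM '0' (now at pos=1)
pos=2: enter STRING mode
pos=2: emit STR "hi" (now at pos=6)
pos=7: emit ID 'bar' (now at pos=10)
pos=11: emit NUM '42' (now at pos=13)
pos=14: enter COMMENT mode (saw '/*')
exit COMMENT mode (now at pos=29)
pos=30: enter STRING mode
pos=30: emit STR "ok" (now at pos=34)
pos=35: enter COMMENT mode (saw '/*')
exit COMMENT mode (now at pos=43)
pos=43: emit SEMI ';'
pos=45: enter STRING mode
pos=45: emit STR "hi" (now at pos=49)
pos=49: emit PLUS '+'
pos=51: emit LPAREN '('
pos=53: emit NUM '100' (now at pos=56)
DONE. 10 tokens: [NUM, STR, ID, NUM, STR, SEMI, STR, PLUS, LPAREN, NUM]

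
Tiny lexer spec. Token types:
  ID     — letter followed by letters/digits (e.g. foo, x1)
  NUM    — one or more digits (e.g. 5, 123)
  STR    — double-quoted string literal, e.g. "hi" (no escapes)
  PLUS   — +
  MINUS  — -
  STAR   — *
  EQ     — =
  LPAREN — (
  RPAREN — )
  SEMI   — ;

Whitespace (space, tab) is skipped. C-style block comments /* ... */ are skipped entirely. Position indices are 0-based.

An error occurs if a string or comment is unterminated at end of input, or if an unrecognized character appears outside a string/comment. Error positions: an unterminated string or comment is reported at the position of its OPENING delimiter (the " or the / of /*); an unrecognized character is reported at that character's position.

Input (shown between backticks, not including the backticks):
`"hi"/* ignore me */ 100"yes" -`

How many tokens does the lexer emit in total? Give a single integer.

pos=0: enter STRING mode
pos=0: emit STR "hi" (now at pos=4)
pos=4: enter COMMENT mode (saw '/*')
exit COMMENT mode (now at pos=19)
pos=20: emit NUM '100' (now at pos=23)
pos=23: enter STRING mode
pos=23: emit STR "yes" (now at pos=28)
pos=29: emit MINUS '-'
DONE. 4 tokens: [STR, NUM, STR, MINUS]

Answer: 4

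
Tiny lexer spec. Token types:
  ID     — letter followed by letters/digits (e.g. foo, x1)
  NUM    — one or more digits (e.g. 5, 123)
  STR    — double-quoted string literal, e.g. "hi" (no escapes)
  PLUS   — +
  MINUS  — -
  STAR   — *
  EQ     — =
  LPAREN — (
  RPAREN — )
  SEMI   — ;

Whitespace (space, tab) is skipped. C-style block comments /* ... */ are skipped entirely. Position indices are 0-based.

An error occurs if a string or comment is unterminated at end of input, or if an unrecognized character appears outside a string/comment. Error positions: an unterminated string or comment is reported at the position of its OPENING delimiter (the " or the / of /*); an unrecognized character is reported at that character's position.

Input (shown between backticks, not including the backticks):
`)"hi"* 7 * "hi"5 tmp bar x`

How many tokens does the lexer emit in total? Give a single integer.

Answer: 10

Derivation:
pos=0: emit RPAREN ')'
pos=1: enter STRING mode
pos=1: emit STR "hi" (now at pos=5)
pos=5: emit STAR '*'
pos=7: emit NUM '7' (now at pos=8)
pos=9: emit STAR '*'
pos=11: enter STRING mode
pos=11: emit STR "hi" (now at pos=15)
pos=15: emit NUM '5' (now at pos=16)
pos=17: emit ID 'tmp' (now at pos=20)
pos=21: emit ID 'bar' (now at pos=24)
pos=25: emit ID 'x' (now at pos=26)
DONE. 10 tokens: [RPAREN, STR, STAR, NUM, STAR, STR, NUM, ID, ID, ID]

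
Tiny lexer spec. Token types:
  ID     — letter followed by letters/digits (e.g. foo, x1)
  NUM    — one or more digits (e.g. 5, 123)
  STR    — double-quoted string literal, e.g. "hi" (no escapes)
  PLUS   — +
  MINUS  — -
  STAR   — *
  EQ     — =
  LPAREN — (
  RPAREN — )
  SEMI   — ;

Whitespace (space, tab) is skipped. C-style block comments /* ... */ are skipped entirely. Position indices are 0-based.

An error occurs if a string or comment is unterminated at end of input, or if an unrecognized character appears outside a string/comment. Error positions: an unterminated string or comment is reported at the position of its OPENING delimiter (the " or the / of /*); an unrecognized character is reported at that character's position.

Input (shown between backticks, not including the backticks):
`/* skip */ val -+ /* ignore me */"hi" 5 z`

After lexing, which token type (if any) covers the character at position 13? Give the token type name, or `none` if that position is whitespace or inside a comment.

Answer: ID

Derivation:
pos=0: enter COMMENT mode (saw '/*')
exit COMMENT mode (now at pos=10)
pos=11: emit ID 'val' (now at pos=14)
pos=15: emit MINUS '-'
pos=16: emit PLUS '+'
pos=18: enter COMMENT mode (saw '/*')
exit COMMENT mode (now at pos=33)
pos=33: enter STRING mode
pos=33: emit STR "hi" (now at pos=37)
pos=38: emit NUM '5' (now at pos=39)
pos=40: emit ID 'z' (now at pos=41)
DONE. 6 tokens: [ID, MINUS, PLUS, STR, NUM, ID]
Position 13: char is 'l' -> ID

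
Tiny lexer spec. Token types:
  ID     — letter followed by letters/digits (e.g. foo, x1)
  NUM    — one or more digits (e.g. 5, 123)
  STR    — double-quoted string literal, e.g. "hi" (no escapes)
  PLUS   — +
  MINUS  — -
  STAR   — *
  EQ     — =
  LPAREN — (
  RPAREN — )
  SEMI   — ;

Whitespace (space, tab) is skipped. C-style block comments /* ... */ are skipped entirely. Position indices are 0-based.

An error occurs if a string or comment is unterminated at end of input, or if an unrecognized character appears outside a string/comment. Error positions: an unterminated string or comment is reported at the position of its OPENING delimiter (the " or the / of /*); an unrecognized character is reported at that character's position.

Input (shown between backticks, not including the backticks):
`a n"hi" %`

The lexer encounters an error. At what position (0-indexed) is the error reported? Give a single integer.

Answer: 8

Derivation:
pos=0: emit ID 'a' (now at pos=1)
pos=2: emit ID 'n' (now at pos=3)
pos=3: enter STRING mode
pos=3: emit STR "hi" (now at pos=7)
pos=8: ERROR — unrecognized char '%'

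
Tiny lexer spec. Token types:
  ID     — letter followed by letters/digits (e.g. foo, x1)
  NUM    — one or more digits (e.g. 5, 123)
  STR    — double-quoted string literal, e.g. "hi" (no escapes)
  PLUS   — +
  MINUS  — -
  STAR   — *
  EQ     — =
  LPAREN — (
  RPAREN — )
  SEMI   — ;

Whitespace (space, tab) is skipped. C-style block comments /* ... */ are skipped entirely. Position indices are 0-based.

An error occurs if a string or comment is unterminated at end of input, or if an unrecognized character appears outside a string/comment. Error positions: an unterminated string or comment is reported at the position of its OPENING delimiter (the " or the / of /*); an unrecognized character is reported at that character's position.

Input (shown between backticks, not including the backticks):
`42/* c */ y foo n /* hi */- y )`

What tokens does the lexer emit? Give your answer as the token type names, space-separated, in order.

Answer: NUM ID ID ID MINUS ID RPAREN

Derivation:
pos=0: emit NUM '42' (now at pos=2)
pos=2: enter COMMENT mode (saw '/*')
exit COMMENT mode (now at pos=9)
pos=10: emit ID 'y' (now at pos=11)
pos=12: emit ID 'foo' (now at pos=15)
pos=16: emit ID 'n' (now at pos=17)
pos=18: enter COMMENT mode (saw '/*')
exit COMMENT mode (now at pos=26)
pos=26: emit MINUS '-'
pos=28: emit ID 'y' (now at pos=29)
pos=30: emit RPAREN ')'
DONE. 7 tokens: [NUM, ID, ID, ID, MINUS, ID, RPAREN]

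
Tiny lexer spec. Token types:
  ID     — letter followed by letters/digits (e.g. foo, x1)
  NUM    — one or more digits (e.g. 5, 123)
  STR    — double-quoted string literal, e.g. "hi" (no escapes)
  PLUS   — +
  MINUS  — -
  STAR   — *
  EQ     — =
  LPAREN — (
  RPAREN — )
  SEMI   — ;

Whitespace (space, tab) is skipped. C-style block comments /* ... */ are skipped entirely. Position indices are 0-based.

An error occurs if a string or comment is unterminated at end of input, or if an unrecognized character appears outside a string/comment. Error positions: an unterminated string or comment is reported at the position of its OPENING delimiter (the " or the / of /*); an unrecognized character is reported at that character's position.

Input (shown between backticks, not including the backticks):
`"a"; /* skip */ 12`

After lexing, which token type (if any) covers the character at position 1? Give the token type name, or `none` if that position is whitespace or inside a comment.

pos=0: enter STRING mode
pos=0: emit STR "a" (now at pos=3)
pos=3: emit SEMI ';'
pos=5: enter COMMENT mode (saw '/*')
exit COMMENT mode (now at pos=15)
pos=16: emit NUM '12' (now at pos=18)
DONE. 3 tokens: [STR, SEMI, NUM]
Position 1: char is 'a' -> STR

Answer: STR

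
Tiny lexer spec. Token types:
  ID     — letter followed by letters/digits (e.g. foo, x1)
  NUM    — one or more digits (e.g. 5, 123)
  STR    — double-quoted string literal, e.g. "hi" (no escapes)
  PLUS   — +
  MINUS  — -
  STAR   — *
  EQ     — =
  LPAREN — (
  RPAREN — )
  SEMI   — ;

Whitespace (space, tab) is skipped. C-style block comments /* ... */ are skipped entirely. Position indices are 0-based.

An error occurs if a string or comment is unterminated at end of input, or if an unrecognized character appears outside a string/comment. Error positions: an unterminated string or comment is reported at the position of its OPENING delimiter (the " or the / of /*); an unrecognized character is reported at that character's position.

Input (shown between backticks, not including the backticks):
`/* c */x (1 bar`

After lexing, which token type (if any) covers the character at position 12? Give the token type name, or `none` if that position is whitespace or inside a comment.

pos=0: enter COMMENT mode (saw '/*')
exit COMMENT mode (now at pos=7)
pos=7: emit ID 'x' (now at pos=8)
pos=9: emit LPAREN '('
pos=10: emit NUM '1' (now at pos=11)
pos=12: emit ID 'bar' (now at pos=15)
DONE. 4 tokens: [ID, LPAREN, NUM, ID]
Position 12: char is 'b' -> ID

Answer: ID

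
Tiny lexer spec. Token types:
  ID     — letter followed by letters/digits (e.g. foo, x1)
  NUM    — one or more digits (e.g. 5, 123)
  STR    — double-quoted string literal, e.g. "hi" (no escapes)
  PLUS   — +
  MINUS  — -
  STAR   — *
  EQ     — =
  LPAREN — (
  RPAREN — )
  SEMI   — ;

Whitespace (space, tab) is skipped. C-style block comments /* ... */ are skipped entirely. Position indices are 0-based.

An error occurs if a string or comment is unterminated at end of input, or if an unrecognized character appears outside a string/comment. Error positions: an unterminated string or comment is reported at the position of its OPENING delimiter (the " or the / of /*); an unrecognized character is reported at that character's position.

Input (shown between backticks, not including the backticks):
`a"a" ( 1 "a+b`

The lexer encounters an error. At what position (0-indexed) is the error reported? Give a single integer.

pos=0: emit ID 'a' (now at pos=1)
pos=1: enter STRING mode
pos=1: emit STR "a" (now at pos=4)
pos=5: emit LPAREN '('
pos=7: emit NUM '1' (now at pos=8)
pos=9: enter STRING mode
pos=9: ERROR — unterminated string

Answer: 9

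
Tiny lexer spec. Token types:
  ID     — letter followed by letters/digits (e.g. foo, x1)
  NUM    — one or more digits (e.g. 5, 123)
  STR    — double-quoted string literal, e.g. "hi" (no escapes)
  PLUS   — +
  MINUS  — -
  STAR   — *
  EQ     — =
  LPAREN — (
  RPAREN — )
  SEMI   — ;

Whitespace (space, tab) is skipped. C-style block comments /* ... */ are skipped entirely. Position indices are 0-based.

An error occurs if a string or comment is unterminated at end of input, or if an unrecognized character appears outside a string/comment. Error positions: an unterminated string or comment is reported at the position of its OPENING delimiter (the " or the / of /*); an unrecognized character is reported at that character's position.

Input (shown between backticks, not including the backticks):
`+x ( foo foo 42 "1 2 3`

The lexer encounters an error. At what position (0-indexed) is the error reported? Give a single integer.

Answer: 16

Derivation:
pos=0: emit PLUS '+'
pos=1: emit ID 'x' (now at pos=2)
pos=3: emit LPAREN '('
pos=5: emit ID 'foo' (now at pos=8)
pos=9: emit ID 'foo' (now at pos=12)
pos=13: emit NUM '42' (now at pos=15)
pos=16: enter STRING mode
pos=16: ERROR — unterminated string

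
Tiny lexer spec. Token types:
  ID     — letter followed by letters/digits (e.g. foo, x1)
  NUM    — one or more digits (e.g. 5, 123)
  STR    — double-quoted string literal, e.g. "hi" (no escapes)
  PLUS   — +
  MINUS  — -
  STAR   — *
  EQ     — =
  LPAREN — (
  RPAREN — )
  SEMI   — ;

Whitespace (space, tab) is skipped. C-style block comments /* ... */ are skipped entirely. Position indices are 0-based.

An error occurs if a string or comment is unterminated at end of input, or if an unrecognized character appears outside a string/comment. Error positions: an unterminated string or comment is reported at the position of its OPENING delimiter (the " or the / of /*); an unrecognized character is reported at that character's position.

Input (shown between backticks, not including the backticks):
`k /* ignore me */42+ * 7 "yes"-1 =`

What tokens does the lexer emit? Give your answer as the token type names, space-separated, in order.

Answer: ID NUM PLUS STAR NUM STR MINUS NUM EQ

Derivation:
pos=0: emit ID 'k' (now at pos=1)
pos=2: enter COMMENT mode (saw '/*')
exit COMMENT mode (now at pos=17)
pos=17: emit NUM '42' (now at pos=19)
pos=19: emit PLUS '+'
pos=21: emit STAR '*'
pos=23: emit NUM '7' (now at pos=24)
pos=25: enter STRING mode
pos=25: emit STR "yes" (now at pos=30)
pos=30: emit MINUS '-'
pos=31: emit NUM '1' (now at pos=32)
pos=33: emit EQ '='
DONE. 9 tokens: [ID, NUM, PLUS, STAR, NUM, STR, MINUS, NUM, EQ]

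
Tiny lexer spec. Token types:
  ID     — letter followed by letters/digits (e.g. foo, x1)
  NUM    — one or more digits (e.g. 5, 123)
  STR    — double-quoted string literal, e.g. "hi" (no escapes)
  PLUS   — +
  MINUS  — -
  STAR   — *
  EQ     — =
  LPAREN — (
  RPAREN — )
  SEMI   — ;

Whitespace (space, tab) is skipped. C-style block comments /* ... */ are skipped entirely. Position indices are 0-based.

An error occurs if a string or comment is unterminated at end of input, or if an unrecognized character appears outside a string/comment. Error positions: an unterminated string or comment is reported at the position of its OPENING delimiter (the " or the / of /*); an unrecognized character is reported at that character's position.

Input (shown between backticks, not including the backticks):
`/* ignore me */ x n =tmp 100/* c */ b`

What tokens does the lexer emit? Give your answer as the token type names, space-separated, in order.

Answer: ID ID EQ ID NUM ID

Derivation:
pos=0: enter COMMENT mode (saw '/*')
exit COMMENT mode (now at pos=15)
pos=16: emit ID 'x' (now at pos=17)
pos=18: emit ID 'n' (now at pos=19)
pos=20: emit EQ '='
pos=21: emit ID 'tmp' (now at pos=24)
pos=25: emit NUM '100' (now at pos=28)
pos=28: enter COMMENT mode (saw '/*')
exit COMMENT mode (now at pos=35)
pos=36: emit ID 'b' (now at pos=37)
DONE. 6 tokens: [ID, ID, EQ, ID, NUM, ID]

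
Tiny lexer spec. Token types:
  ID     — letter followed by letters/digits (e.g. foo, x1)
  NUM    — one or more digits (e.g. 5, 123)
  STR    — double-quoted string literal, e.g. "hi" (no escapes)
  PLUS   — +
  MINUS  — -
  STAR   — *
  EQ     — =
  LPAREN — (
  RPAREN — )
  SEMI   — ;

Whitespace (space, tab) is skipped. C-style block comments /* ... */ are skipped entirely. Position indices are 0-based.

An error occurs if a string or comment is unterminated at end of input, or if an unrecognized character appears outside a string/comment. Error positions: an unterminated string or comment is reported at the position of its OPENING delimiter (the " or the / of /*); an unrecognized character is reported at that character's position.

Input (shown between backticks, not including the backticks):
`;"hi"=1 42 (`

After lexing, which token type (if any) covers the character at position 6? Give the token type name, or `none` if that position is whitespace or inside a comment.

pos=0: emit SEMI ';'
pos=1: enter STRING mode
pos=1: emit STR "hi" (now at pos=5)
pos=5: emit EQ '='
pos=6: emit NUM '1' (now at pos=7)
pos=8: emit NUM '42' (now at pos=10)
pos=11: emit LPAREN '('
DONE. 6 tokens: [SEMI, STR, EQ, NUM, NUM, LPAREN]
Position 6: char is '1' -> NUM

Answer: NUM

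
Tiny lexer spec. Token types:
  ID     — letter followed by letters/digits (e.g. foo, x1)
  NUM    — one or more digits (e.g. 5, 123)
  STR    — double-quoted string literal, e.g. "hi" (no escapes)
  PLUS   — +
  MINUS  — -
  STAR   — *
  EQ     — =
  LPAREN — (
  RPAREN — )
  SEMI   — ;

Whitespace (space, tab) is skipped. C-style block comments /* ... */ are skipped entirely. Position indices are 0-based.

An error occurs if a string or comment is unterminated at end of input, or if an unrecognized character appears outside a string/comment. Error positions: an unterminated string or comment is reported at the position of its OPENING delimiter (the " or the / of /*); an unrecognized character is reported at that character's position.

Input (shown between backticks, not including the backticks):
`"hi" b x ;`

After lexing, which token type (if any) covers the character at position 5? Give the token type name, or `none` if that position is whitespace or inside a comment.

pos=0: enter STRING mode
pos=0: emit STR "hi" (now at pos=4)
pos=5: emit ID 'b' (now at pos=6)
pos=7: emit ID 'x' (now at pos=8)
pos=9: emit SEMI ';'
DONE. 4 tokens: [STR, ID, ID, SEMI]
Position 5: char is 'b' -> ID

Answer: ID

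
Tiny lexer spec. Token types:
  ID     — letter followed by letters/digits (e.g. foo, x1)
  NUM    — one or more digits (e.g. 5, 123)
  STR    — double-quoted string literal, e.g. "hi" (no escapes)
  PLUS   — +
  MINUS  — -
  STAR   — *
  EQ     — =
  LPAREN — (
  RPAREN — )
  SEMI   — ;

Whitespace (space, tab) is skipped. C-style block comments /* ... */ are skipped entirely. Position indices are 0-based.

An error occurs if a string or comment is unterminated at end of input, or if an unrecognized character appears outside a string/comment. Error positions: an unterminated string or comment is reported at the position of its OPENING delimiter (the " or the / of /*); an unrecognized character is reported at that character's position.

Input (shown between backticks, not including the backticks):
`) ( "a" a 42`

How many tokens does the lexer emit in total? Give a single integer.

pos=0: emit RPAREN ')'
pos=2: emit LPAREN '('
pos=4: enter STRING mode
pos=4: emit STR "a" (now at pos=7)
pos=8: emit ID 'a' (now at pos=9)
pos=10: emit NUM '42' (now at pos=12)
DONE. 5 tokens: [RPAREN, LPAREN, STR, ID, NUM]

Answer: 5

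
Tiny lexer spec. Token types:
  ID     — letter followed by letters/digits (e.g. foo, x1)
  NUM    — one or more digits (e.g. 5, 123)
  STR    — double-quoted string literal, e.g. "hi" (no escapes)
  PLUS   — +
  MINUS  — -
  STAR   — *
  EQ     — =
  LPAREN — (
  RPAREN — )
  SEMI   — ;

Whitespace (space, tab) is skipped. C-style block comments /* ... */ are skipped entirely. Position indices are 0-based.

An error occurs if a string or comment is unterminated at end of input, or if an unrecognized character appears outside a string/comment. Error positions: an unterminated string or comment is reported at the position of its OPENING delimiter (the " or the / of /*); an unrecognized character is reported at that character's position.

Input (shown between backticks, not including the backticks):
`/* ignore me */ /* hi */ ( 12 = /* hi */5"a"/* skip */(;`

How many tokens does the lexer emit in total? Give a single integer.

pos=0: enter COMMENT mode (saw '/*')
exit COMMENT mode (now at pos=15)
pos=16: enter COMMENT mode (saw '/*')
exit COMMENT mode (now at pos=24)
pos=25: emit LPAREN '('
pos=27: emit NUM '12' (now at pos=29)
pos=30: emit EQ '='
pos=32: enter COMMENT mode (saw '/*')
exit COMMENT mode (now at pos=40)
pos=40: emit NUM '5' (now at pos=41)
pos=41: enter STRING mode
pos=41: emit STR "a" (now at pos=44)
pos=44: enter COMMENT mode (saw '/*')
exit COMMENT mode (now at pos=54)
pos=54: emit LPAREN '('
pos=55: emit SEMI ';'
DONE. 7 tokens: [LPAREN, NUM, EQ, NUM, STR, LPAREN, SEMI]

Answer: 7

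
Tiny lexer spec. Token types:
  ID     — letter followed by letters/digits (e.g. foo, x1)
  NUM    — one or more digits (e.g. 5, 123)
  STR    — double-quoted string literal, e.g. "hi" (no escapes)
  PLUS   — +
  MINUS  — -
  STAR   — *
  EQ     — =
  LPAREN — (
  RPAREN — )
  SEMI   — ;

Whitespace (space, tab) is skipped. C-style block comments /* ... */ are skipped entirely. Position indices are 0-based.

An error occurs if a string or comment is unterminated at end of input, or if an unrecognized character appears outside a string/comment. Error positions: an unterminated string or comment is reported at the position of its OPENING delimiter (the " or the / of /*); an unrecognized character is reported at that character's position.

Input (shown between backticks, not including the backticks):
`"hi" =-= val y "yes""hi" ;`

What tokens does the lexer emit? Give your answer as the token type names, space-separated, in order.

Answer: STR EQ MINUS EQ ID ID STR STR SEMI

Derivation:
pos=0: enter STRING mode
pos=0: emit STR "hi" (now at pos=4)
pos=5: emit EQ '='
pos=6: emit MINUS '-'
pos=7: emit EQ '='
pos=9: emit ID 'val' (now at pos=12)
pos=13: emit ID 'y' (now at pos=14)
pos=15: enter STRING mode
pos=15: emit STR "yes" (now at pos=20)
pos=20: enter STRING mode
pos=20: emit STR "hi" (now at pos=24)
pos=25: emit SEMI ';'
DONE. 9 tokens: [STR, EQ, MINUS, EQ, ID, ID, STR, STR, SEMI]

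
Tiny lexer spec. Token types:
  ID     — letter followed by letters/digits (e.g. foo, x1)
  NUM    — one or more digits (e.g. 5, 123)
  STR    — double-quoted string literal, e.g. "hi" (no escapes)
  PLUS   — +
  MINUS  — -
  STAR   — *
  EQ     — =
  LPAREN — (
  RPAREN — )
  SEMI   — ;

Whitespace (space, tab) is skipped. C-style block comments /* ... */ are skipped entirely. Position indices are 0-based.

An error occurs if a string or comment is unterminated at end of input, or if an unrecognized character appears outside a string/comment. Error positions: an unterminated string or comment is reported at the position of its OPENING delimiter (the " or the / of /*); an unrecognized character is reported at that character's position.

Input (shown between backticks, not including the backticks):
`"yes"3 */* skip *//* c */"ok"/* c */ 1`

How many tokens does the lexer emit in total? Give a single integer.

pos=0: enter STRING mode
pos=0: emit STR "yes" (now at pos=5)
pos=5: emit NUM '3' (now at pos=6)
pos=7: emit STAR '*'
pos=8: enter COMMENT mode (saw '/*')
exit COMMENT mode (now at pos=18)
pos=18: enter COMMENT mode (saw '/*')
exit COMMENT mode (now at pos=25)
pos=25: enter STRING mode
pos=25: emit STR "ok" (now at pos=29)
pos=29: enter COMMENT mode (saw '/*')
exit COMMENT mode (now at pos=36)
pos=37: emit NUM '1' (now at pos=38)
DONE. 5 tokens: [STR, NUM, STAR, STR, NUM]

Answer: 5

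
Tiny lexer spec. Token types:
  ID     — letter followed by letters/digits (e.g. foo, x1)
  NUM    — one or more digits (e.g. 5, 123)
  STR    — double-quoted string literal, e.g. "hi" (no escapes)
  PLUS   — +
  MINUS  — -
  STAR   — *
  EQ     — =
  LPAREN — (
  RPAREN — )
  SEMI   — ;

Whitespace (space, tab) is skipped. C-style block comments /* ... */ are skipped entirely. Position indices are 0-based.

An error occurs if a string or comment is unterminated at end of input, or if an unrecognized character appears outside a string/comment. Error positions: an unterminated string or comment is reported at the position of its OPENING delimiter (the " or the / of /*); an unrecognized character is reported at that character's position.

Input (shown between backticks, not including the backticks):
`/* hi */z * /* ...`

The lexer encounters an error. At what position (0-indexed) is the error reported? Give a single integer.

Answer: 12

Derivation:
pos=0: enter COMMENT mode (saw '/*')
exit COMMENT mode (now at pos=8)
pos=8: emit ID 'z' (now at pos=9)
pos=10: emit STAR '*'
pos=12: enter COMMENT mode (saw '/*')
pos=12: ERROR — unterminated comment (reached EOF)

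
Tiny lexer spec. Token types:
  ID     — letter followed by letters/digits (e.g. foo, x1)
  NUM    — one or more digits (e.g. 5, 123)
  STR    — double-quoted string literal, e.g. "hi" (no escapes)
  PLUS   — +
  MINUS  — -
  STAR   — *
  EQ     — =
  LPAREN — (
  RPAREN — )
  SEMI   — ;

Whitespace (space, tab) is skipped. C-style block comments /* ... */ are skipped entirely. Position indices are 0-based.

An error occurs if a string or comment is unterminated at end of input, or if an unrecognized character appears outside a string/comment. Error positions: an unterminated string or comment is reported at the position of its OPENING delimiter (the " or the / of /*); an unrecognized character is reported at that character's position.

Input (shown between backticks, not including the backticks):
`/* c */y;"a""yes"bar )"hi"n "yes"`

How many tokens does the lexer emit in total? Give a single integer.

Answer: 9

Derivation:
pos=0: enter COMMENT mode (saw '/*')
exit COMMENT mode (now at pos=7)
pos=7: emit ID 'y' (now at pos=8)
pos=8: emit SEMI ';'
pos=9: enter STRING mode
pos=9: emit STR "a" (now at pos=12)
pos=12: enter STRING mode
pos=12: emit STR "yes" (now at pos=17)
pos=17: emit ID 'bar' (now at pos=20)
pos=21: emit RPAREN ')'
pos=22: enter STRING mode
pos=22: emit STR "hi" (now at pos=26)
pos=26: emit ID 'n' (now at pos=27)
pos=28: enter STRING mode
pos=28: emit STR "yes" (now at pos=33)
DONE. 9 tokens: [ID, SEMI, STR, STR, ID, RPAREN, STR, ID, STR]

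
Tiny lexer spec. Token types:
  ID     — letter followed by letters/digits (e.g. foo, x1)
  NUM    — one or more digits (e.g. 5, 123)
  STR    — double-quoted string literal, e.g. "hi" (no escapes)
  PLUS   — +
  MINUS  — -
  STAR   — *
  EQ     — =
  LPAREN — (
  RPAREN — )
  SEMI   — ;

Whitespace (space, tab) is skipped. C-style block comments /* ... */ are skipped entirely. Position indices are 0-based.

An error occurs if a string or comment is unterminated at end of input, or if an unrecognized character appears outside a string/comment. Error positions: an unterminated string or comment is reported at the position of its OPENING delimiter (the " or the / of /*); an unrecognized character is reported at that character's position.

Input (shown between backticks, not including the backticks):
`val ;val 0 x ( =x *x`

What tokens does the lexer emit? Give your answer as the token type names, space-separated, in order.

pos=0: emit ID 'val' (now at pos=3)
pos=4: emit SEMI ';'
pos=5: emit ID 'val' (now at pos=8)
pos=9: emit NUM '0' (now at pos=10)
pos=11: emit ID 'x' (now at pos=12)
pos=13: emit LPAREN '('
pos=15: emit EQ '='
pos=16: emit ID 'x' (now at pos=17)
pos=18: emit STAR '*'
pos=19: emit ID 'x' (now at pos=20)
DONE. 10 tokens: [ID, SEMI, ID, NUM, ID, LPAREN, EQ, ID, STAR, ID]

Answer: ID SEMI ID NUM ID LPAREN EQ ID STAR ID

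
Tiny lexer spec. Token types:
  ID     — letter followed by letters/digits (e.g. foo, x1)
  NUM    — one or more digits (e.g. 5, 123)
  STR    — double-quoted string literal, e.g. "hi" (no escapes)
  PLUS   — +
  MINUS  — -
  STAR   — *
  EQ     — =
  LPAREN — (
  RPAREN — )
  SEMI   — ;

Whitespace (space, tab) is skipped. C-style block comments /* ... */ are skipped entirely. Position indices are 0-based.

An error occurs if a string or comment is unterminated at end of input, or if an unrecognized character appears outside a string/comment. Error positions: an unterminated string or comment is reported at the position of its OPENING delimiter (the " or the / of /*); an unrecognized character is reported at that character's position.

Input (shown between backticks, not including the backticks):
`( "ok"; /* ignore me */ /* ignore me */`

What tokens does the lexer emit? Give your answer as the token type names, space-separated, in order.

pos=0: emit LPAREN '('
pos=2: enter STRING mode
pos=2: emit STR "ok" (now at pos=6)
pos=6: emit SEMI ';'
pos=8: enter COMMENT mode (saw '/*')
exit COMMENT mode (now at pos=23)
pos=24: enter COMMENT mode (saw '/*')
exit COMMENT mode (now at pos=39)
DONE. 3 tokens: [LPAREN, STR, SEMI]

Answer: LPAREN STR SEMI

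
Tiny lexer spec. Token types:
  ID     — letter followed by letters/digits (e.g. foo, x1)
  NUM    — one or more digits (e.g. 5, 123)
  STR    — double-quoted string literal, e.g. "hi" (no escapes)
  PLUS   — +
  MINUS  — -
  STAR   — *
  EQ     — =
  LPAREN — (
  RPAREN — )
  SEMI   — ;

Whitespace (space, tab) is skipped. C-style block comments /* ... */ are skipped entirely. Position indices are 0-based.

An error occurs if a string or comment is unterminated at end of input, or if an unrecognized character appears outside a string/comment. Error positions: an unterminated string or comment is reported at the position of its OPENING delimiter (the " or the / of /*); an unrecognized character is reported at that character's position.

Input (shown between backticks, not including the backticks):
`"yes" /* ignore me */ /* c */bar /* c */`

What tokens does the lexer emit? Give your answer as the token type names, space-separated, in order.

Answer: STR ID

Derivation:
pos=0: enter STRING mode
pos=0: emit STR "yes" (now at pos=5)
pos=6: enter COMMENT mode (saw '/*')
exit COMMENT mode (now at pos=21)
pos=22: enter COMMENT mode (saw '/*')
exit COMMENT mode (now at pos=29)
pos=29: emit ID 'bar' (now at pos=32)
pos=33: enter COMMENT mode (saw '/*')
exit COMMENT mode (now at pos=40)
DONE. 2 tokens: [STR, ID]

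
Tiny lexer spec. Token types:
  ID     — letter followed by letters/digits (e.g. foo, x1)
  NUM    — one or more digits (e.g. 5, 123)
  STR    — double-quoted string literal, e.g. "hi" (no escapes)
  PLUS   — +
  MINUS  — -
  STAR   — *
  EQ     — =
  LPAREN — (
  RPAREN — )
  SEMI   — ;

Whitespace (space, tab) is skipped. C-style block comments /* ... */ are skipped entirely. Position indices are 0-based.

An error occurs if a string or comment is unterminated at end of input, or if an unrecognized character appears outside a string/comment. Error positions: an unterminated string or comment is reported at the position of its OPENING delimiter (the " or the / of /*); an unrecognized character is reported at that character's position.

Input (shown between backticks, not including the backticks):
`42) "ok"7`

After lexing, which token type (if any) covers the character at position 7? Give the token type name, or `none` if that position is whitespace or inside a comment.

pos=0: emit NUM '42' (now at pos=2)
pos=2: emit RPAREN ')'
pos=4: enter STRING mode
pos=4: emit STR "ok" (now at pos=8)
pos=8: emit NUM '7' (now at pos=9)
DONE. 4 tokens: [NUM, RPAREN, STR, NUM]
Position 7: char is '"' -> STR

Answer: STR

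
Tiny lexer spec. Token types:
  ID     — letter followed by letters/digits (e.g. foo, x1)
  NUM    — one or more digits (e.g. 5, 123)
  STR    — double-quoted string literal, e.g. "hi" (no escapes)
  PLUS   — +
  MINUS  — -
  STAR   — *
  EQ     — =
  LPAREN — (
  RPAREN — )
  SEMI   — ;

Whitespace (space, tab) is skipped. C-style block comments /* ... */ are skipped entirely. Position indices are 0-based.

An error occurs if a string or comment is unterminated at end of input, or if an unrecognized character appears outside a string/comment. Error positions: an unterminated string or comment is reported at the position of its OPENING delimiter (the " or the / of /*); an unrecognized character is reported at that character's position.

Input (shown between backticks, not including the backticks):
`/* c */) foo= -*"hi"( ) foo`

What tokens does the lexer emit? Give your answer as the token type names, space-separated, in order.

Answer: RPAREN ID EQ MINUS STAR STR LPAREN RPAREN ID

Derivation:
pos=0: enter COMMENT mode (saw '/*')
exit COMMENT mode (now at pos=7)
pos=7: emit RPAREN ')'
pos=9: emit ID 'foo' (now at pos=12)
pos=12: emit EQ '='
pos=14: emit MINUS '-'
pos=15: emit STAR '*'
pos=16: enter STRING mode
pos=16: emit STR "hi" (now at pos=20)
pos=20: emit LPAREN '('
pos=22: emit RPAREN ')'
pos=24: emit ID 'foo' (now at pos=27)
DONE. 9 tokens: [RPAREN, ID, EQ, MINUS, STAR, STR, LPAREN, RPAREN, ID]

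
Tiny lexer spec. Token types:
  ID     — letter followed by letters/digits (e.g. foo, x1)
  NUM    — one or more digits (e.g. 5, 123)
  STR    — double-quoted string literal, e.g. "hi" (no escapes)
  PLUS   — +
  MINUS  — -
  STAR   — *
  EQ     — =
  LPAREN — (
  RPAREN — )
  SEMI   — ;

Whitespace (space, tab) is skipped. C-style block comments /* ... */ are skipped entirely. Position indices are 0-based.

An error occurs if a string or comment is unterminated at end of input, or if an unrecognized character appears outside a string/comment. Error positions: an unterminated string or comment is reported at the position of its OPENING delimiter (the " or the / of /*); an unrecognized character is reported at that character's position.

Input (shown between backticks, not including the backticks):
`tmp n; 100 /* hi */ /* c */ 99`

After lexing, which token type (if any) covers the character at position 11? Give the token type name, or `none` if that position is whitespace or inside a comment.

pos=0: emit ID 'tmp' (now at pos=3)
pos=4: emit ID 'n' (now at pos=5)
pos=5: emit SEMI ';'
pos=7: emit NUM '100' (now at pos=10)
pos=11: enter COMMENT mode (saw '/*')
exit COMMENT mode (now at pos=19)
pos=20: enter COMMENT mode (saw '/*')
exit COMMENT mode (now at pos=27)
pos=28: emit NUM '99' (now at pos=30)
DONE. 5 tokens: [ID, ID, SEMI, NUM, NUM]
Position 11: char is '/' -> none

Answer: none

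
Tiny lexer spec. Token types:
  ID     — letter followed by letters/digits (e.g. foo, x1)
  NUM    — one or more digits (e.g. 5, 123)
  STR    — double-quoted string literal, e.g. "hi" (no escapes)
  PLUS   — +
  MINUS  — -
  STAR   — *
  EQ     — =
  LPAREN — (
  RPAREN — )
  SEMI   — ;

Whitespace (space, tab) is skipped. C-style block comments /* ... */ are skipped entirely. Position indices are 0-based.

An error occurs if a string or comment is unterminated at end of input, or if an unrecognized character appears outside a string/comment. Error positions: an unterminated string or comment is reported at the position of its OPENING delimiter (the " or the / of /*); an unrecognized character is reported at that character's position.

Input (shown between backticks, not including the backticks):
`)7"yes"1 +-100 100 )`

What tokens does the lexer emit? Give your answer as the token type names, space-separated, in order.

pos=0: emit RPAREN ')'
pos=1: emit NUM '7' (now at pos=2)
pos=2: enter STRING mode
pos=2: emit STR "yes" (now at pos=7)
pos=7: emit NUM '1' (now at pos=8)
pos=9: emit PLUS '+'
pos=10: emit MINUS '-'
pos=11: emit NUM '100' (now at pos=14)
pos=15: emit NUM '100' (now at pos=18)
pos=19: emit RPAREN ')'
DONE. 9 tokens: [RPAREN, NUM, STR, NUM, PLUS, MINUS, NUM, NUM, RPAREN]

Answer: RPAREN NUM STR NUM PLUS MINUS NUM NUM RPAREN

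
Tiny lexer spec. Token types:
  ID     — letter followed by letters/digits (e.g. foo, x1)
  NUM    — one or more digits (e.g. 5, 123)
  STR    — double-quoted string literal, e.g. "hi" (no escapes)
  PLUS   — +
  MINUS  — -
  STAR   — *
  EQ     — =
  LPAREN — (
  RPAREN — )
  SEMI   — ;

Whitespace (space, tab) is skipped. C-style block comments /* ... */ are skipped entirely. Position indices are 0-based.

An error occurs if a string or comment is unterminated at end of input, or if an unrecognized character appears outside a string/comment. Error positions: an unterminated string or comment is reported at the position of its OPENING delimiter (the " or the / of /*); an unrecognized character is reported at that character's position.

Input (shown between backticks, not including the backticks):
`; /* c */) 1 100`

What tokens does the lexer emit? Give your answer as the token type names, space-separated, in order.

pos=0: emit SEMI ';'
pos=2: enter COMMENT mode (saw '/*')
exit COMMENT mode (now at pos=9)
pos=9: emit RPAREN ')'
pos=11: emit NUM '1' (now at pos=12)
pos=13: emit NUM '100' (now at pos=16)
DONE. 4 tokens: [SEMI, RPAREN, NUM, NUM]

Answer: SEMI RPAREN NUM NUM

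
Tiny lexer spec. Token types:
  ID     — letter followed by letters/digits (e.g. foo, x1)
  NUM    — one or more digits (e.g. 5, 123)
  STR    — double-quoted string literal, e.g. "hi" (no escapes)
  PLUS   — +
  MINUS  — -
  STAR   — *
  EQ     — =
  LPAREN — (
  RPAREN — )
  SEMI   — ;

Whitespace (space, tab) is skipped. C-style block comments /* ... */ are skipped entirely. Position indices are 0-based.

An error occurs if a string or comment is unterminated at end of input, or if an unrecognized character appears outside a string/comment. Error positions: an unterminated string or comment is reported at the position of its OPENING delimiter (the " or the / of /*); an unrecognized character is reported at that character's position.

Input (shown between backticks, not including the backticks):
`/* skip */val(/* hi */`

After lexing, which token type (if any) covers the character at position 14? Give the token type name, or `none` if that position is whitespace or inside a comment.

pos=0: enter COMMENT mode (saw '/*')
exit COMMENT mode (now at pos=10)
pos=10: emit ID 'val' (now at pos=13)
pos=13: emit LPAREN '('
pos=14: enter COMMENT mode (saw '/*')
exit COMMENT mode (now at pos=22)
DONE. 2 tokens: [ID, LPAREN]
Position 14: char is '/' -> none

Answer: none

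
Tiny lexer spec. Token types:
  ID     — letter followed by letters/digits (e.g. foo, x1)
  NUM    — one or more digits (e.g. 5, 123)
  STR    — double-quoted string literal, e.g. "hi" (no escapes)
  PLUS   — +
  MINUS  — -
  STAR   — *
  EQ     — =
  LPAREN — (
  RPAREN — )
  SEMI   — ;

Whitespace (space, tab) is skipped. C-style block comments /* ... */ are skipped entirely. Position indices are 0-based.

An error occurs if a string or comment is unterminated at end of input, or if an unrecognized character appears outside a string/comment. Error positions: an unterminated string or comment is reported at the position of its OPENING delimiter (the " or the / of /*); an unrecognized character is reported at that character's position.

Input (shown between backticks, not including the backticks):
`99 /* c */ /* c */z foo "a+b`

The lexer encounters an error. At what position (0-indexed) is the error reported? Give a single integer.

pos=0: emit NUM '99' (now at pos=2)
pos=3: enter COMMENT mode (saw '/*')
exit COMMENT mode (now at pos=10)
pos=11: enter COMMENT mode (saw '/*')
exit COMMENT mode (now at pos=18)
pos=18: emit ID 'z' (now at pos=19)
pos=20: emit ID 'foo' (now at pos=23)
pos=24: enter STRING mode
pos=24: ERROR — unterminated string

Answer: 24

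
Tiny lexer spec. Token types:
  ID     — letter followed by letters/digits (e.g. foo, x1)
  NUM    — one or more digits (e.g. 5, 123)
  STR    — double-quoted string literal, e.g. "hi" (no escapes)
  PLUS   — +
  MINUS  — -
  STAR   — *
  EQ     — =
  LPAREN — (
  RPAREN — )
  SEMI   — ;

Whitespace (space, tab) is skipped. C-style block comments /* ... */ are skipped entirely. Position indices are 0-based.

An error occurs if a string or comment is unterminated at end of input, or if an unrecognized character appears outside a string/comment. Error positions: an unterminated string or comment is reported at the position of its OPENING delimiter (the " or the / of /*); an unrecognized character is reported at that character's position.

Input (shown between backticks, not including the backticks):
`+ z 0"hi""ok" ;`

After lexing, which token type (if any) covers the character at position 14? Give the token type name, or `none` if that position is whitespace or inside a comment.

pos=0: emit PLUS '+'
pos=2: emit ID 'z' (now at pos=3)
pos=4: emit NUM '0' (now at pos=5)
pos=5: enter STRING mode
pos=5: emit STR "hi" (now at pos=9)
pos=9: enter STRING mode
pos=9: emit STR "ok" (now at pos=13)
pos=14: emit SEMI ';'
DONE. 6 tokens: [PLUS, ID, NUM, STR, STR, SEMI]
Position 14: char is ';' -> SEMI

Answer: SEMI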